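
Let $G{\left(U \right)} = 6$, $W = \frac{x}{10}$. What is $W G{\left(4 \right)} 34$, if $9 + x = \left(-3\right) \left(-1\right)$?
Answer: $- \frac{612}{5} \approx -122.4$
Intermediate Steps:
$x = -6$ ($x = -9 - -3 = -9 + 3 = -6$)
$W = - \frac{3}{5}$ ($W = - \frac{6}{10} = \left(-6\right) \frac{1}{10} = - \frac{3}{5} \approx -0.6$)
$W G{\left(4 \right)} 34 = \left(- \frac{3}{5}\right) 6 \cdot 34 = \left(- \frac{18}{5}\right) 34 = - \frac{612}{5}$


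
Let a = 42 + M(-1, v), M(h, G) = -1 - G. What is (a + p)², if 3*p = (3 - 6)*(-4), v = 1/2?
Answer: 7921/4 ≈ 1980.3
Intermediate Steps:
v = ½ ≈ 0.50000
p = 4 (p = ((3 - 6)*(-4))/3 = (-3*(-4))/3 = (⅓)*12 = 4)
a = 81/2 (a = 42 + (-1 - 1*½) = 42 + (-1 - ½) = 42 - 3/2 = 81/2 ≈ 40.500)
(a + p)² = (81/2 + 4)² = (89/2)² = 7921/4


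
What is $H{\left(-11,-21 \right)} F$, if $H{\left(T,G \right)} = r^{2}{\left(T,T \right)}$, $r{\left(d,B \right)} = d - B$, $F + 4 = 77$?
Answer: $0$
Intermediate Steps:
$F = 73$ ($F = -4 + 77 = 73$)
$H{\left(T,G \right)} = 0$ ($H{\left(T,G \right)} = \left(T - T\right)^{2} = 0^{2} = 0$)
$H{\left(-11,-21 \right)} F = 0 \cdot 73 = 0$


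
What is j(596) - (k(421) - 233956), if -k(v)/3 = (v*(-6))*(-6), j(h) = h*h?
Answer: 634640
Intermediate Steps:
j(h) = h**2
k(v) = -108*v (k(v) = -3*v*(-6)*(-6) = -3*(-6*v)*(-6) = -108*v)
j(596) - (k(421) - 233956) = 596**2 - (-108*421 - 233956) = 355216 - (-45468 - 233956) = 355216 - 1*(-279424) = 355216 + 279424 = 634640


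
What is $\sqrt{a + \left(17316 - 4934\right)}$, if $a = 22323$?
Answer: $\sqrt{34705} \approx 186.29$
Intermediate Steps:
$\sqrt{a + \left(17316 - 4934\right)} = \sqrt{22323 + \left(17316 - 4934\right)} = \sqrt{22323 + 12382} = \sqrt{34705}$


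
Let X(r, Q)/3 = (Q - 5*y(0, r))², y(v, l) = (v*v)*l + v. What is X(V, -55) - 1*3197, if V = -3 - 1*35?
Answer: 5878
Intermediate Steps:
y(v, l) = v + l*v² (y(v, l) = v²*l + v = l*v² + v = v + l*v²)
V = -38 (V = -3 - 35 = -38)
X(r, Q) = 3*Q² (X(r, Q) = 3*(Q - 0*(1 + r*0))² = 3*(Q - 0*(1 + 0))² = 3*(Q - 0)² = 3*(Q - 5*0)² = 3*(Q + 0)² = 3*Q²)
X(V, -55) - 1*3197 = 3*(-55)² - 1*3197 = 3*3025 - 3197 = 9075 - 3197 = 5878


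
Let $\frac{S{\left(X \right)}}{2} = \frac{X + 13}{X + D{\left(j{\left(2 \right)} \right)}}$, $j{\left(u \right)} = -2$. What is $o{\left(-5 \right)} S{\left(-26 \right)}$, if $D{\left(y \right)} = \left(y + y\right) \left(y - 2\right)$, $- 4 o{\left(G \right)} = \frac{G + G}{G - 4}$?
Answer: $- \frac{13}{18} \approx -0.72222$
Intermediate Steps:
$o{\left(G \right)} = - \frac{G}{2 \left(-4 + G\right)}$ ($o{\left(G \right)} = - \frac{\left(G + G\right) \frac{1}{G - 4}}{4} = - \frac{2 G \frac{1}{-4 + G}}{4} = - \frac{G}{2 \left(-4 + G\right)}$)
$D{\left(y \right)} = 2 y \left(-2 + y\right)$
$S{\left(X \right)} = \frac{2 \left(13 + X\right)}{16 + X}$ ($S{\left(X \right)} = 2 \frac{X + 13}{X + 2 \left(-2\right) \left(-2 - 2\right)} = 2 \frac{13 + X}{X + 2 \left(-2\right) \left(-4\right)} = 2 \frac{13 + X}{X + 16} = 2 \frac{13 + X}{16 + X} = \frac{2 \left(13 + X\right)}{16 + X}$)
$o{\left(-5 \right)} S{\left(-26 \right)} = \left(-1\right) \left(-5\right) \frac{1}{-8 + 2 \left(-5\right)} \frac{2 \left(13 - 26\right)}{16 - 26} = \left(-1\right) \left(-5\right) \frac{1}{-8 - 10} \cdot 2 \frac{1}{-10} \left(-13\right) = \left(-1\right) \left(-5\right) \frac{1}{-18} \cdot 2 \left(- \frac{1}{10}\right) \left(-13\right) = \left(-1\right) \left(-5\right) \left(- \frac{1}{18}\right) \frac{13}{5} = \left(- \frac{5}{18}\right) \frac{13}{5} = - \frac{13}{18}$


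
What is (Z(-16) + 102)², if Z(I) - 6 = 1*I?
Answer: 8464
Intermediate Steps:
Z(I) = 6 + I (Z(I) = 6 + 1*I = 6 + I)
(Z(-16) + 102)² = ((6 - 16) + 102)² = (-10 + 102)² = 92² = 8464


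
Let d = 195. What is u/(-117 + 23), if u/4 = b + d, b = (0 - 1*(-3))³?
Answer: -444/47 ≈ -9.4468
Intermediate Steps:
b = 27 (b = (0 + 3)³ = 3³ = 27)
u = 888 (u = 4*(27 + 195) = 4*222 = 888)
u/(-117 + 23) = 888/(-117 + 23) = 888/(-94) = -1/94*888 = -444/47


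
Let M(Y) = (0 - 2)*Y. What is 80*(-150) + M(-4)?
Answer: -11992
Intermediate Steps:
M(Y) = -2*Y
80*(-150) + M(-4) = 80*(-150) - 2*(-4) = -12000 + 8 = -11992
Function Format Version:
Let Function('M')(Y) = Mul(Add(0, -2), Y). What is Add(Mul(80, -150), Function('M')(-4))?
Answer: -11992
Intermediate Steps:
Function('M')(Y) = Mul(-2, Y)
Add(Mul(80, -150), Function('M')(-4)) = Add(Mul(80, -150), Mul(-2, -4)) = Add(-12000, 8) = -11992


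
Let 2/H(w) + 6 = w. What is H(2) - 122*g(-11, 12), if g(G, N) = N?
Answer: -2929/2 ≈ -1464.5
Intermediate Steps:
H(w) = 2/(-6 + w)
H(2) - 122*g(-11, 12) = 2/(-6 + 2) - 122*12 = 2/(-4) - 1464 = 2*(-1/4) - 1464 = -1/2 - 1464 = -2929/2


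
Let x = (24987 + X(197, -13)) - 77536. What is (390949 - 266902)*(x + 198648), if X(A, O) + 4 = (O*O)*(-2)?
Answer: 18080718579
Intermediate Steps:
X(A, O) = -4 - 2*O**2 (X(A, O) = -4 + (O*O)*(-2) = -4 + O**2*(-2) = -4 - 2*O**2)
x = -52891 (x = (24987 + (-4 - 2*(-13)**2)) - 77536 = (24987 + (-4 - 2*169)) - 77536 = (24987 + (-4 - 338)) - 77536 = (24987 - 342) - 77536 = 24645 - 77536 = -52891)
(390949 - 266902)*(x + 198648) = (390949 - 266902)*(-52891 + 198648) = 124047*145757 = 18080718579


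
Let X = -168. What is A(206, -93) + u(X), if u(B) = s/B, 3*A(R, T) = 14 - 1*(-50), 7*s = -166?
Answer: 4209/196 ≈ 21.474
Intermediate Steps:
s = -166/7 (s = (1/7)*(-166) = -166/7 ≈ -23.714)
A(R, T) = 64/3 (A(R, T) = (14 - 1*(-50))/3 = (14 + 50)/3 = (1/3)*64 = 64/3)
u(B) = -166/(7*B)
A(206, -93) + u(X) = 64/3 - 166/7/(-168) = 64/3 - 166/7*(-1/168) = 64/3 + 83/588 = 4209/196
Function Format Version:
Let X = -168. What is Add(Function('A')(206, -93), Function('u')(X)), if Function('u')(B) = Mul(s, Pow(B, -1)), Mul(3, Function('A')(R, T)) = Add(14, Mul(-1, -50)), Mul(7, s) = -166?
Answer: Rational(4209, 196) ≈ 21.474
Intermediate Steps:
s = Rational(-166, 7) (s = Mul(Rational(1, 7), -166) = Rational(-166, 7) ≈ -23.714)
Function('A')(R, T) = Rational(64, 3) (Function('A')(R, T) = Mul(Rational(1, 3), Add(14, Mul(-1, -50))) = Mul(Rational(1, 3), Add(14, 50)) = Mul(Rational(1, 3), 64) = Rational(64, 3))
Function('u')(B) = Mul(Rational(-166, 7), Pow(B, -1))
Add(Function('A')(206, -93), Function('u')(X)) = Add(Rational(64, 3), Mul(Rational(-166, 7), Pow(-168, -1))) = Add(Rational(64, 3), Mul(Rational(-166, 7), Rational(-1, 168))) = Add(Rational(64, 3), Rational(83, 588)) = Rational(4209, 196)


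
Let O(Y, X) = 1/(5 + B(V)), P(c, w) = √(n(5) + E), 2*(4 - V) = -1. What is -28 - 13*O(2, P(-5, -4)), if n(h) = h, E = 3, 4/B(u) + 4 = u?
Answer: -29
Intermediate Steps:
V = 9/2 (V = 4 - ½*(-1) = 4 + ½ = 9/2 ≈ 4.5000)
B(u) = 4/(-4 + u)
P(c, w) = 2*√2 (P(c, w) = √(5 + 3) = √8 = 2*√2)
O(Y, X) = 1/13 (O(Y, X) = 1/(5 + 4/(-4 + 9/2)) = 1/(5 + 4/(½)) = 1/(5 + 4*2) = 1/(5 + 8) = 1/13)
-28 - 13*O(2, P(-5, -4)) = -28 - 13*1/13 = -28 - 1 = -29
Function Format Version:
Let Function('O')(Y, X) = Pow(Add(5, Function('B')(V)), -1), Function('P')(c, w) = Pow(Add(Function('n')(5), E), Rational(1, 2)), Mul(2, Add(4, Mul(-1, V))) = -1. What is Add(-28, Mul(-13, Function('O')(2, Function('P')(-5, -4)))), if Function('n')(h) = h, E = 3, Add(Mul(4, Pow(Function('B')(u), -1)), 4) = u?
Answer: -29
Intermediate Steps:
V = Rational(9, 2) (V = Add(4, Mul(Rational(-1, 2), -1)) = Add(4, Rational(1, 2)) = Rational(9, 2) ≈ 4.5000)
Function('B')(u) = Mul(4, Pow(Add(-4, u), -1))
Function('P')(c, w) = Mul(2, Pow(2, Rational(1, 2))) (Function('P')(c, w) = Pow(Add(5, 3), Rational(1, 2)) = Pow(8, Rational(1, 2)) = Mul(2, Pow(2, Rational(1, 2))))
Function('O')(Y, X) = Rational(1, 13) (Function('O')(Y, X) = Pow(Add(5, Mul(4, Pow(Add(-4, Rational(9, 2)), -1))), -1) = Pow(Add(5, Mul(4, Pow(Rational(1, 2), -1))), -1) = Pow(Add(5, Mul(4, 2)), -1) = Pow(Add(5, 8), -1) = Pow(13, -1) = Rational(1, 13))
Add(-28, Mul(-13, Function('O')(2, Function('P')(-5, -4)))) = Add(-28, Mul(-13, Rational(1, 13))) = Add(-28, -1) = -29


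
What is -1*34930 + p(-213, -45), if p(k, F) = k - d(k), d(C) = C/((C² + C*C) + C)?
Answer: -14935774/425 ≈ -35143.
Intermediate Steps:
d(C) = C/(C + 2*C²) (d(C) = C/((C² + C²) + C) = C/(2*C² + C) = C/(C + 2*C²))
p(k, F) = k - 1/(1 + 2*k)
-1*34930 + p(-213, -45) = -1*34930 + (-213 - 1/(1 + 2*(-213))) = -34930 + (-213 - 1/(1 - 426)) = -34930 + (-213 - 1/(-425)) = -34930 + (-213 - 1*(-1/425)) = -34930 + (-213 + 1/425) = -34930 - 90524/425 = -14935774/425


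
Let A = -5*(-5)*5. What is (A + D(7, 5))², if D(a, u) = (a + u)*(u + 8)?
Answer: 78961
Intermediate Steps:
D(a, u) = (8 + u)*(a + u) (D(a, u) = (a + u)*(8 + u) = (8 + u)*(a + u))
A = 125 (A = 25*5 = 125)
(A + D(7, 5))² = (125 + (5² + 8*7 + 8*5 + 7*5))² = (125 + (25 + 56 + 40 + 35))² = (125 + 156)² = 281² = 78961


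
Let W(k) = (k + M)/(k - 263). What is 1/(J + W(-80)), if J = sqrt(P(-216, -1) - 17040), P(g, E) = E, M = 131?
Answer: -17493/2004859210 - 117649*I*sqrt(17041)/2004859210 ≈ -8.7253e-6 - 0.0076604*I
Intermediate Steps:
W(k) = (131 + k)/(-263 + k) (W(k) = (k + 131)/(k - 263) = (131 + k)/(-263 + k))
J = I*sqrt(17041) (J = sqrt(-1 - 17040) = sqrt(-17041) = I*sqrt(17041) ≈ 130.54*I)
1/(J + W(-80)) = 1/(I*sqrt(17041) + (131 - 80)/(-263 - 80)) = 1/(I*sqrt(17041) + 51/(-343)) = 1/(I*sqrt(17041) - 1/343*51) = 1/(I*sqrt(17041) - 51/343) = 1/(-51/343 + I*sqrt(17041))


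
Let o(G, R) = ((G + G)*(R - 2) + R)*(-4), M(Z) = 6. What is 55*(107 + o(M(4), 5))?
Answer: -3135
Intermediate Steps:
o(G, R) = -4*R - 8*G*(-2 + R) (o(G, R) = ((2*G)*(-2 + R) + R)*(-4) = (2*G*(-2 + R) + R)*(-4) = (R + 2*G*(-2 + R))*(-4) = -4*R - 8*G*(-2 + R))
55*(107 + o(M(4), 5)) = 55*(107 + (-4*5 + 16*6 - 8*6*5)) = 55*(107 + (-20 + 96 - 240)) = 55*(107 - 164) = 55*(-57) = -3135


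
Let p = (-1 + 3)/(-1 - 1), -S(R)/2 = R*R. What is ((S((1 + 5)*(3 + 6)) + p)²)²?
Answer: 1157625022684321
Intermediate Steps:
S(R) = -2*R² (S(R) = -2*R*R = -2*R²)
p = -1 (p = 2/(-2) = 2*(-½) = -1)
((S((1 + 5)*(3 + 6)) + p)²)² = ((-2*(1 + 5)²*(3 + 6)² - 1)²)² = ((-2*(6*9)² - 1)²)² = ((-2*54² - 1)²)² = ((-2*2916 - 1)²)² = ((-5832 - 1)²)² = ((-5833)²)² = 34023889² = 1157625022684321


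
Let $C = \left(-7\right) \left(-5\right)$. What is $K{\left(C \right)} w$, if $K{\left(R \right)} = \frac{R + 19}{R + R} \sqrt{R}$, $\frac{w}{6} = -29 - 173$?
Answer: $- \frac{32724 \sqrt{35}}{35} \approx -5531.4$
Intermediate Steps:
$w = -1212$ ($w = 6 \left(-29 - 173\right) = 6 \left(-202\right) = -1212$)
$C = 35$
$K{\left(R \right)} = \frac{19 + R}{2 \sqrt{R}}$ ($K{\left(R \right)} = \frac{19 + R}{2 R} \sqrt{R} = \frac{19 + R}{2 \sqrt{R}}$)
$K{\left(C \right)} w = \frac{19 + 35}{2 \sqrt{35}} \left(-1212\right) = \frac{1}{2} \frac{\sqrt{35}}{35} \cdot 54 \left(-1212\right) = \frac{27 \sqrt{35}}{35} \left(-1212\right) = - \frac{32724 \sqrt{35}}{35}$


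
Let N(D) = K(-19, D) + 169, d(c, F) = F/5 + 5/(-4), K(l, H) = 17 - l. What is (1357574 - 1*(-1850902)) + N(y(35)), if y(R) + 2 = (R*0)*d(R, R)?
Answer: 3208681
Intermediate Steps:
d(c, F) = -5/4 + F/5 (d(c, F) = F*(1/5) + 5*(-1/4) = F/5 - 5/4 = -5/4 + F/5)
y(R) = -2 (y(R) = -2 + (R*0)*(-5/4 + R/5) = -2 + 0*(-5/4 + R/5) = -2 + 0 = -2)
N(D) = 205 (N(D) = (17 - 1*(-19)) + 169 = (17 + 19) + 169 = 36 + 169 = 205)
(1357574 - 1*(-1850902)) + N(y(35)) = (1357574 - 1*(-1850902)) + 205 = (1357574 + 1850902) + 205 = 3208476 + 205 = 3208681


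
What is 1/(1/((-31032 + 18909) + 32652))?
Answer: 20529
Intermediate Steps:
1/(1/((-31032 + 18909) + 32652)) = 1/(1/(-12123 + 32652)) = 1/(1/20529) = 20529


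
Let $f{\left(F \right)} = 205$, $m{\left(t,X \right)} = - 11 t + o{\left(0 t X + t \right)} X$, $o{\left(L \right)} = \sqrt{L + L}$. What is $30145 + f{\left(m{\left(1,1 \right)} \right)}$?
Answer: $30350$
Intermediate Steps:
$o{\left(L \right)} = \sqrt{2} \sqrt{L}$ ($o{\left(L \right)} = \sqrt{2 L} = \sqrt{2} \sqrt{L}$)
$m{\left(t,X \right)} = - 11 t + X \sqrt{2} \sqrt{t}$ ($m{\left(t,X \right)} = - 11 t + \sqrt{2} \sqrt{0 t X + t} X = - 11 t + \sqrt{2} \sqrt{0 X + t} X = - 11 t + \sqrt{2} \sqrt{0 + t} X = - 11 t + \sqrt{2} \sqrt{t} X = - 11 t + X \sqrt{2} \sqrt{t}$)
$30145 + f{\left(m{\left(1,1 \right)} \right)} = 30145 + 205 = 30350$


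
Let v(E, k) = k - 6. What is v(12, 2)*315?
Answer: -1260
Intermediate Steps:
v(E, k) = -6 + k
v(12, 2)*315 = (-6 + 2)*315 = -4*315 = -1260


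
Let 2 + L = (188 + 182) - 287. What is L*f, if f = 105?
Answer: 8505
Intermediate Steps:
L = 81 (L = -2 + ((188 + 182) - 287) = -2 + (370 - 287) = -2 + 83 = 81)
L*f = 81*105 = 8505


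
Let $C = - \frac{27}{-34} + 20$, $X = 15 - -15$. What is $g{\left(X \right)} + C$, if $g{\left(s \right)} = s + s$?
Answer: $\frac{2747}{34} \approx 80.794$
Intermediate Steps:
$X = 30$ ($X = 15 + 15 = 30$)
$g{\left(s \right)} = 2 s$
$C = \frac{707}{34}$ ($C = \left(-27\right) \left(- \frac{1}{34}\right) + 20 = \frac{27}{34} + 20 = \frac{707}{34} \approx 20.794$)
$g{\left(X \right)} + C = 2 \cdot 30 + \frac{707}{34} = 60 + \frac{707}{34} = \frac{2747}{34}$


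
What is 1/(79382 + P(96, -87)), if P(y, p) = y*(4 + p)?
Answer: 1/71414 ≈ 1.4003e-5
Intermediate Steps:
1/(79382 + P(96, -87)) = 1/(79382 + 96*(4 - 87)) = 1/(79382 + 96*(-83)) = 1/(79382 - 7968) = 1/71414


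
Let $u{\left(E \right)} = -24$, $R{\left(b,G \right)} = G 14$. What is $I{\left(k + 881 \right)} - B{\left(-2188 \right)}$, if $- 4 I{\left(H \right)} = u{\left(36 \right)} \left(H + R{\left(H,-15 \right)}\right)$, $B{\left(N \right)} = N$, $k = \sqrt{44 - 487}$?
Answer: $6214 + 6 i \sqrt{443} \approx 6214.0 + 126.29 i$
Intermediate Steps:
$k = i \sqrt{443}$ ($k = \sqrt{-443} = i \sqrt{443} \approx 21.048 i$)
$R{\left(b,G \right)} = 14 G$
$I{\left(H \right)} = -1260 + 6 H$ ($I{\left(H \right)} = - \frac{\left(-24\right) \left(H + 14 \left(-15\right)\right)}{4} = - \frac{\left(-24\right) \left(H - 210\right)}{4} = - \frac{\left(-24\right) \left(-210 + H\right)}{4} = - \frac{5040 - 24 H}{4} = -1260 + 6 H$)
$I{\left(k + 881 \right)} - B{\left(-2188 \right)} = \left(-1260 + 6 \left(i \sqrt{443} + 881\right)\right) - -2188 = \left(-1260 + 6 \left(881 + i \sqrt{443}\right)\right) + 2188 = \left(-1260 + \left(5286 + 6 i \sqrt{443}\right)\right) + 2188 = \left(4026 + 6 i \sqrt{443}\right) + 2188 = 6214 + 6 i \sqrt{443}$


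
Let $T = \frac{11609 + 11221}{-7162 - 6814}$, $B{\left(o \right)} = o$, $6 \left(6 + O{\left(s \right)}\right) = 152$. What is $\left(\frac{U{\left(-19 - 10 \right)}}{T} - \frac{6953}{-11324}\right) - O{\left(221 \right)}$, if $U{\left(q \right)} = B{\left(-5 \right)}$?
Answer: $- \frac{404812901}{25852692} \approx -15.658$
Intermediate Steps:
$O{\left(s \right)} = \frac{58}{3}$ ($O{\left(s \right)} = -6 + \frac{1}{6} \cdot 152 = -6 + \frac{76}{3} = \frac{58}{3}$)
$T = - \frac{11415}{6988}$ ($T = \frac{22830}{-13976} = 22830 \left(- \frac{1}{13976}\right) = - \frac{11415}{6988} \approx -1.6335$)
$U{\left(q \right)} = -5$
$\left(\frac{U{\left(-19 - 10 \right)}}{T} - \frac{6953}{-11324}\right) - O{\left(221 \right)} = \left(- \frac{5}{- \frac{11415}{6988}} - \frac{6953}{-11324}\right) - \frac{58}{3} = \left(\left(-5\right) \left(- \frac{6988}{11415}\right) - - \frac{6953}{11324}\right) - \frac{58}{3} = \left(\frac{6988}{2283} + \frac{6953}{11324}\right) - \frac{58}{3} = \frac{95005811}{25852692} - \frac{58}{3} = - \frac{404812901}{25852692}$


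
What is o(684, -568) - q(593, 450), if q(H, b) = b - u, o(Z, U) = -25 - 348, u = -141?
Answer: -964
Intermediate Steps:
o(Z, U) = -373
q(H, b) = 141 + b (q(H, b) = b - 1*(-141) = b + 141 = 141 + b)
o(684, -568) - q(593, 450) = -373 - (141 + 450) = -373 - 1*591 = -373 - 591 = -964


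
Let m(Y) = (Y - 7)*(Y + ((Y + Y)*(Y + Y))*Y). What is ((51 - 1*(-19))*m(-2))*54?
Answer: 1156680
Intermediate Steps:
m(Y) = (-7 + Y)*(Y + 4*Y³) (m(Y) = (-7 + Y)*(Y + ((2*Y)*(2*Y))*Y) = (-7 + Y)*(Y + (4*Y²)*Y) = (-7 + Y)*(Y + 4*Y³))
((51 - 1*(-19))*m(-2))*54 = ((51 - 1*(-19))*(-2*(-7 - 2 - 28*(-2)² + 4*(-2)³)))*54 = ((51 + 19)*(-2*(-7 - 2 - 28*4 + 4*(-8))))*54 = (70*(-2*(-7 - 2 - 112 - 32)))*54 = (70*(-2*(-153)))*54 = (70*306)*54 = 21420*54 = 1156680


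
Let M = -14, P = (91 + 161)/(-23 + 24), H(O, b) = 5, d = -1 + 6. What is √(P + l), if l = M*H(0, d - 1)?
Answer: √182 ≈ 13.491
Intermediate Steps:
d = 5
P = 252 (P = 252/1 = 252*1 = 252)
l = -70 (l = -14*5 = -70)
√(P + l) = √(252 - 70) = √182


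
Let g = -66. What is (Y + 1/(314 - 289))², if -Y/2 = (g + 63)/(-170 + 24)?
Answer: 4/3330625 ≈ 1.2010e-6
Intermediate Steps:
Y = -3/73 (Y = -2*(-66 + 63)/(-170 + 24) = -(-6)/(-146) = -(-6)*(-1)/146 = -2*3/146 = -3/73 ≈ -0.041096)
(Y + 1/(314 - 289))² = (-3/73 + 1/(314 - 289))² = (-3/73 + 1/25)² = (-2/1825)² = 4/3330625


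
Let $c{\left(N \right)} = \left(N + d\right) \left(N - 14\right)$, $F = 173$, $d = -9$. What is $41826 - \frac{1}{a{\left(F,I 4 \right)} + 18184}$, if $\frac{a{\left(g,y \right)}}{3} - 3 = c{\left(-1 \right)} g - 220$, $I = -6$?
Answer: $\frac{3989489357}{95383} \approx 41826.0$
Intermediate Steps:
$c{\left(N \right)} = \left(-14 + N\right) \left(-9 + N\right)$ ($c{\left(N \right)} = \left(N - 9\right) \left(N - 14\right) = \left(-9 + N\right) \left(-14 + N\right) = \left(-14 + N\right) \left(-9 + N\right)$)
$a{\left(g,y \right)} = -651 + 450 g$ ($a{\left(g,y \right)} = 9 + 3 \left(\left(126 + \left(-1\right)^{2} - -23\right) g - 220\right) = 9 + 3 \left(\left(126 + 1 + 23\right) g - 220\right) = 9 + 3 \left(150 g - 220\right) = 9 + 3 \left(-220 + 150 g\right) = 9 + \left(-660 + 450 g\right) = -651 + 450 g$)
$41826 - \frac{1}{a{\left(F,I 4 \right)} + 18184} = 41826 - \frac{1}{\left(-651 + 450 \cdot 173\right) + 18184} = 41826 - \frac{1}{\left(-651 + 77850\right) + 18184} = 41826 - \frac{1}{77199 + 18184} = 41826 - \frac{1}{95383} = \frac{3989489357}{95383}$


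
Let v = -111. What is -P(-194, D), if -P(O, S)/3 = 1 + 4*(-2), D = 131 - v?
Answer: -21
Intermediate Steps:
D = 242 (D = 131 - 1*(-111) = 131 + 111 = 242)
P(O, S) = 21 (P(O, S) = -3*(1 + 4*(-2)) = -3*(1 - 8) = -3*(-7) = 21)
-P(-194, D) = -1*21 = -21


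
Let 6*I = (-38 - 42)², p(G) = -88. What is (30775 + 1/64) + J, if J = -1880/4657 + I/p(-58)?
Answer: 302567061521/9835584 ≈ 30763.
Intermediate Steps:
I = 3200/3 (I = (-38 - 42)²/6 = (⅙)*(-80)² = (⅙)*6400 = 3200/3 ≈ 1066.7)
J = -1924840/153681 (J = -1880/4657 + (3200/3)/(-88) = -1880*1/4657 + (3200/3)*(-1/88) = -1880/4657 - 400/33 = -1924840/153681 ≈ -12.525)
(30775 + 1/64) + J = (30775 + 1/64) - 1924840/153681 = 1969601/64 - 1924840/153681 = 302567061521/9835584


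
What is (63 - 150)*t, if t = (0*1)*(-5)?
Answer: 0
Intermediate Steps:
t = 0 (t = 0*(-5) = 0)
(63 - 150)*t = (63 - 150)*0 = -87*0 = 0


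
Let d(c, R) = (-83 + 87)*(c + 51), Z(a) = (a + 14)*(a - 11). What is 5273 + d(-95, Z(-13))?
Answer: 5097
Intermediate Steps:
Z(a) = (-11 + a)*(14 + a) (Z(a) = (14 + a)*(-11 + a) = (-11 + a)*(14 + a))
d(c, R) = 204 + 4*c (d(c, R) = 4*(51 + c) = 204 + 4*c)
5273 + d(-95, Z(-13)) = 5273 + (204 + 4*(-95)) = 5273 + (204 - 380) = 5273 - 176 = 5097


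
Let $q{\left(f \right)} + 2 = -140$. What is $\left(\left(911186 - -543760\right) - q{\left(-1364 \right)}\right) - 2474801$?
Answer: $-1019713$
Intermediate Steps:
$q{\left(f \right)} = -142$ ($q{\left(f \right)} = -2 - 140 = -142$)
$\left(\left(911186 - -543760\right) - q{\left(-1364 \right)}\right) - 2474801 = \left(\left(911186 - -543760\right) - -142\right) - 2474801 = \left(\left(911186 + 543760\right) + 142\right) - 2474801 = \left(1454946 + 142\right) - 2474801 = 1455088 - 2474801 = -1019713$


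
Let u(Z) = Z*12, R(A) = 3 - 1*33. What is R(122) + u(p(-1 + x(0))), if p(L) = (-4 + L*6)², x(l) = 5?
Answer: 4770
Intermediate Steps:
R(A) = -30 (R(A) = 3 - 33 = -30)
p(L) = (-4 + 6*L)²
u(Z) = 12*Z
R(122) + u(p(-1 + x(0))) = -30 + 12*(4*(-2 + 3*(-1 + 5))²) = -30 + 12*(4*(-2 + 3*4)²) = -30 + 12*(4*(-2 + 12)²) = -30 + 12*(4*10²) = -30 + 12*(4*100) = -30 + 12*400 = -30 + 4800 = 4770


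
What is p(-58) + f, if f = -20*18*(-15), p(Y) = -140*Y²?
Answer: -465560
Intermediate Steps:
f = 5400 (f = -360*(-15) = 5400)
p(-58) + f = -140*(-58)² + 5400 = -140*3364 + 5400 = -470960 + 5400 = -465560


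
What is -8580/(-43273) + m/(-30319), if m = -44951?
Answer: 2205301643/1311994087 ≈ 1.6809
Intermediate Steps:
-8580/(-43273) + m/(-30319) = -8580/(-43273) - 44951/(-30319) = -8580*(-1/43273) - 44951*(-1/30319) = 8580/43273 + 44951/30319 = 2205301643/1311994087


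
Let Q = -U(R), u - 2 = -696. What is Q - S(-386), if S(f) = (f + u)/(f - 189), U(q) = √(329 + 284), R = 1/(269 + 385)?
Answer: -216/115 - √613 ≈ -26.637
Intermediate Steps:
R = 1/654 ≈ 0.0015291
u = -694 (u = 2 - 696 = -694)
U(q) = √613
S(f) = (-694 + f)/(-189 + f) (S(f) = (f - 694)/(f - 189) = (-694 + f)/(-189 + f))
Q = -√613 ≈ -24.759
Q - S(-386) = -√613 - (-694 - 386)/(-189 - 386) = -√613 - (-1080)/(-575) = -√613 - (-1)*(-1080)/575 = -√613 - 1*216/115 = -√613 - 216/115 = -216/115 - √613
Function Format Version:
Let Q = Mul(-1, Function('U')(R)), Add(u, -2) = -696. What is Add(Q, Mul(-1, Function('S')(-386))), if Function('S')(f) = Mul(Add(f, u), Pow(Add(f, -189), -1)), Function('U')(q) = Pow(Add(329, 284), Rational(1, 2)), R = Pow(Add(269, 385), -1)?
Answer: Add(Rational(-216, 115), Mul(-1, Pow(613, Rational(1, 2)))) ≈ -26.637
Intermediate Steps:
R = Rational(1, 654) (R = Pow(654, -1) = Rational(1, 654) ≈ 0.0015291)
u = -694 (u = Add(2, -696) = -694)
Function('U')(q) = Pow(613, Rational(1, 2))
Function('S')(f) = Mul(Pow(Add(-189, f), -1), Add(-694, f)) (Function('S')(f) = Mul(Add(f, -694), Pow(Add(f, -189), -1)) = Mul(Add(-694, f), Pow(Add(-189, f), -1)) = Mul(Pow(Add(-189, f), -1), Add(-694, f)))
Q = Mul(-1, Pow(613, Rational(1, 2))) ≈ -24.759
Add(Q, Mul(-1, Function('S')(-386))) = Add(Mul(-1, Pow(613, Rational(1, 2))), Mul(-1, Mul(Pow(Add(-189, -386), -1), Add(-694, -386)))) = Add(Mul(-1, Pow(613, Rational(1, 2))), Mul(-1, Mul(Pow(-575, -1), -1080))) = Add(Mul(-1, Pow(613, Rational(1, 2))), Mul(-1, Mul(Rational(-1, 575), -1080))) = Add(Mul(-1, Pow(613, Rational(1, 2))), Mul(-1, Rational(216, 115))) = Add(Mul(-1, Pow(613, Rational(1, 2))), Rational(-216, 115)) = Add(Rational(-216, 115), Mul(-1, Pow(613, Rational(1, 2))))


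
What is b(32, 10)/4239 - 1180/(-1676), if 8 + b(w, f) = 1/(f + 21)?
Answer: 38662162/55060371 ≈ 0.70218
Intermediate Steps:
b(w, f) = -8 + 1/(21 + f) (b(w, f) = -8 + 1/(f + 21) = -8 + 1/(21 + f))
b(32, 10)/4239 - 1180/(-1676) = ((-167 - 8*10)/(21 + 10))/4239 - 1180/(-1676) = ((-167 - 80)/31)*(1/4239) - 1180*(-1/1676) = ((1/31)*(-247))*(1/4239) + 295/419 = -247/31*1/4239 + 295/419 = -247/131409 + 295/419 = 38662162/55060371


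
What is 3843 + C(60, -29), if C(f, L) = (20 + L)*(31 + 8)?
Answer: 3492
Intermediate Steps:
C(f, L) = 780 + 39*L (C(f, L) = (20 + L)*39 = 780 + 39*L)
3843 + C(60, -29) = 3843 + (780 + 39*(-29)) = 3843 + (780 - 1131) = 3843 - 351 = 3492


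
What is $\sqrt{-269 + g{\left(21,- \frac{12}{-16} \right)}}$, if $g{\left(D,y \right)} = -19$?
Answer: $12 i \sqrt{2} \approx 16.971 i$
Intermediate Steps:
$\sqrt{-269 + g{\left(21,- \frac{12}{-16} \right)}} = \sqrt{-269 - 19} = \sqrt{-288} = 12 i \sqrt{2}$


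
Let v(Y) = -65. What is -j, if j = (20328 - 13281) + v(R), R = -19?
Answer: -6982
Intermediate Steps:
j = 6982 (j = (20328 - 13281) - 65 = 7047 - 65 = 6982)
-j = -1*6982 = -6982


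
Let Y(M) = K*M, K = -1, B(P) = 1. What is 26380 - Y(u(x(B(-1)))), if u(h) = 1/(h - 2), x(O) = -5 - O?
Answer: 211039/8 ≈ 26380.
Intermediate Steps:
u(h) = 1/(-2 + h)
Y(M) = -M
26380 - Y(u(x(B(-1)))) = 26380 - (-1)/(-2 + (-5 - 1*1)) = 26380 - (-1)/(-2 + (-5 - 1)) = 26380 - (-1)/(-2 - 6) = 26380 - (-1)/(-8) = 26380 - (-1)*(-1)/8 = 26380 - 1*1/8 = 26380 - 1/8 = 211039/8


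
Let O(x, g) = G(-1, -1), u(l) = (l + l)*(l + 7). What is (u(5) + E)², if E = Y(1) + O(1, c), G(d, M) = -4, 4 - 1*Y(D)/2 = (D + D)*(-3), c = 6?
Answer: 18496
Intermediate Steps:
Y(D) = 8 + 12*D (Y(D) = 8 - 2*(D + D)*(-3) = 8 - 2*2*D*(-3) = 8 - (-12)*D = 8 + 12*D)
u(l) = 2*l*(7 + l) (u(l) = (2*l)*(7 + l) = 2*l*(7 + l))
O(x, g) = -4
E = 16 (E = (8 + 12*1) - 4 = (8 + 12) - 4 = 20 - 4 = 16)
(u(5) + E)² = (2*5*(7 + 5) + 16)² = (2*5*12 + 16)² = (120 + 16)² = 136² = 18496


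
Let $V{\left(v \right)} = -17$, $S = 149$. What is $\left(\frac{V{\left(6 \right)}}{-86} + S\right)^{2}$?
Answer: $\frac{164634561}{7396} \approx 22260.0$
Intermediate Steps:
$\left(\frac{V{\left(6 \right)}}{-86} + S\right)^{2} = \left(- \frac{17}{-86} + 149\right)^{2} = \left(\left(-17\right) \left(- \frac{1}{86}\right) + 149\right)^{2} = \left(\frac{17}{86} + 149\right)^{2} = \left(\frac{12831}{86}\right)^{2} = \frac{164634561}{7396}$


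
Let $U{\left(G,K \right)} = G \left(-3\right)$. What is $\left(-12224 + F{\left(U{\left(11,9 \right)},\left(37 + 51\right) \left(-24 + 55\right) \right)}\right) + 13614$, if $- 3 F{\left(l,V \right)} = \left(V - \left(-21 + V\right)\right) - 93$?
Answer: $1414$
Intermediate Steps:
$U{\left(G,K \right)} = - 3 G$
$F{\left(l,V \right)} = 24$ ($F{\left(l,V \right)} = - \frac{\left(V - \left(-21 + V\right)\right) - 93}{3} = - \frac{21 - 93}{3} = \left(- \frac{1}{3}\right) \left(-72\right) = 24$)
$\left(-12224 + F{\left(U{\left(11,9 \right)},\left(37 + 51\right) \left(-24 + 55\right) \right)}\right) + 13614 = \left(-12224 + 24\right) + 13614 = -12200 + 13614 = 1414$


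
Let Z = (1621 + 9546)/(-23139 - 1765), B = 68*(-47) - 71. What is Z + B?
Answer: -81372535/24904 ≈ -3267.4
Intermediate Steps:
B = -3267 (B = -3196 - 71 = -3267)
Z = -11167/24904 (Z = 11167/(-24904) = 11167*(-1/24904) = -11167/24904 ≈ -0.44840)
Z + B = -11167/24904 - 3267 = -81372535/24904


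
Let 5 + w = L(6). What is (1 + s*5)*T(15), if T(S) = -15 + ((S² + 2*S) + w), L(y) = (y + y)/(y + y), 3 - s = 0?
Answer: 3776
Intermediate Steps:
s = 3 (s = 3 - 1*0 = 3 + 0 = 3)
L(y) = 1 (L(y) = (2*y)/((2*y)) = (2*y)*(1/(2*y)) = 1)
w = -4 (w = -5 + 1 = -4)
T(S) = -19 + S² + 2*S (T(S) = -15 + ((S² + 2*S) - 4) = -15 + (-4 + S² + 2*S) = -19 + S² + 2*S)
(1 + s*5)*T(15) = (1 + 3*5)*(-19 + 15² + 2*15) = (1 + 15)*(-19 + 225 + 30) = 16*236 = 3776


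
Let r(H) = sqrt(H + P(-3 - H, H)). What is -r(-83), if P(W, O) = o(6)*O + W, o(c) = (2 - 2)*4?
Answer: -I*sqrt(3) ≈ -1.732*I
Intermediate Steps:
o(c) = 0 (o(c) = 0*4 = 0)
P(W, O) = W (P(W, O) = 0*O + W = 0 + W = W)
r(H) = I*sqrt(3) (r(H) = sqrt(H + (-3 - H)) = sqrt(-3) = I*sqrt(3))
-r(-83) = -I*sqrt(3)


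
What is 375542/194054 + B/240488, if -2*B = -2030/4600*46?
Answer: 903153141441/466676583520 ≈ 1.9353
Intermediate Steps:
B = 203/20 (B = -(-2030/4600)*46/2 = -(-2030*1/4600)*46/2 = -(-203)*46/920 = -½*(-203/10) = 203/20 ≈ 10.150)
375542/194054 + B/240488 = 375542/194054 + (203/20)/240488 = 375542*(1/194054) + (203/20)*(1/240488) = 187771/97027 + 203/4809760 = 903153141441/466676583520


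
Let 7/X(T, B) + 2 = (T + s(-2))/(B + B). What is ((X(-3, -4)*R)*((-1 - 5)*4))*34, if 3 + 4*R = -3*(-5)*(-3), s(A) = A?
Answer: -548352/11 ≈ -49850.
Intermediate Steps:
X(T, B) = 7/(-2 + (-2 + T)/(2*B)) (X(T, B) = 7/(-2 + (T - 2)/(B + B)) = 7/(-2 + (-2 + T)/((2*B))) = 7/(-2 + (-2 + T)*(1/(2*B))) = 7/(-2 + (-2 + T)/(2*B)))
R = -12 (R = -¾ + (-3*(-5)*(-3))/4 = -¾ + (15*(-3))/4 = -¾ + (¼)*(-45) = -¾ - 45/4 = -12)
((X(-3, -4)*R)*((-1 - 5)*4))*34 = ((-14*(-4)/(2 - 1*(-3) + 4*(-4))*(-12))*((-1 - 5)*4))*34 = ((-14*(-4)/(2 + 3 - 16)*(-12))*(-6*4))*34 = ((-14*(-4)/(-11)*(-12))*(-24))*34 = ((-14*(-4)*(-1/11)*(-12))*(-24))*34 = (-56/11*(-12)*(-24))*34 = ((672/11)*(-24))*34 = -16128/11*34 = -548352/11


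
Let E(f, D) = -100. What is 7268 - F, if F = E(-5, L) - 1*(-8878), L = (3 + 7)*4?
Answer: -1510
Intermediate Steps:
L = 40 (L = 10*4 = 40)
F = 8778 (F = -100 - 1*(-8878) = -100 + 8878 = 8778)
7268 - F = 7268 - 1*8778 = 7268 - 8778 = -1510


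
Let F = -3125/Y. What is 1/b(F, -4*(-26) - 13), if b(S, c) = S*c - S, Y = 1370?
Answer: -137/28125 ≈ -0.0048711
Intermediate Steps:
F = -625/274 (F = -3125/1370 = -3125*1/1370 = -625/274 ≈ -2.2810)
b(S, c) = -S + S*c
1/b(F, -4*(-26) - 13) = 1/(-625*(-1 + (-4*(-26) - 13))/274) = 1/(-625*(-1 + (104 - 13))/274) = 1/(-625*(-1 + 91)/274) = 1/(-625/274*90) = 1/(-28125/137) = -137/28125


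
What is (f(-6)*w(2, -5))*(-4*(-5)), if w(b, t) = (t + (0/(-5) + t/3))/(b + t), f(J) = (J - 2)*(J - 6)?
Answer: 12800/3 ≈ 4266.7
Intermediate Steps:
f(J) = (-6 + J)*(-2 + J) (f(J) = (-2 + J)*(-6 + J) = (-6 + J)*(-2 + J))
w(b, t) = 4*t/(3*(b + t)) (w(b, t) = (t + (0*(-⅕) + t*(⅓)))/(b + t) = (t + (0 + t/3))/(b + t) = (t + t/3)/(b + t) = (4*t/3)/(b + t) = 4*t/(3*(b + t)))
(f(-6)*w(2, -5))*(-4*(-5)) = ((12 + (-6)² - 8*(-6))*((4/3)*(-5)/(2 - 5)))*(-4*(-5)) = ((12 + 36 + 48)*((4/3)*(-5)/(-3)))*20 = (96*((4/3)*(-5)*(-⅓)))*20 = (96*(20/9))*20 = (640/3)*20 = 12800/3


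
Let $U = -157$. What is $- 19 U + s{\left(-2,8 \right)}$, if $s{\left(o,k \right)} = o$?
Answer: $2981$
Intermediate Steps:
$- 19 U + s{\left(-2,8 \right)} = \left(-19\right) \left(-157\right) - 2 = 2983 - 2 = 2981$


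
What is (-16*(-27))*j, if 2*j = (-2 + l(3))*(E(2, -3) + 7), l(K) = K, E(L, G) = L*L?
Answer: 2376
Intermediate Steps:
E(L, G) = L²
j = 11/2 (j = ((-2 + 3)*(2² + 7))/2 = (1*(4 + 7))/2 = (1*11)/2 = (½)*11 = 11/2 ≈ 5.5000)
(-16*(-27))*j = -16*(-27)*(11/2) = 432*(11/2) = 2376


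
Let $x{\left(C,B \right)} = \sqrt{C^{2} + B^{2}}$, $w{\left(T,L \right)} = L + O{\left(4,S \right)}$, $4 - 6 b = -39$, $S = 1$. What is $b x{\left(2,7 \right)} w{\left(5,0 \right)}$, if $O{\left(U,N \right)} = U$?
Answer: $\frac{86 \sqrt{53}}{3} \approx 208.7$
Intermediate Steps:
$b = \frac{43}{6}$ ($b = \frac{2}{3} - - \frac{13}{2} = \frac{2}{3} + \frac{13}{2} = \frac{43}{6} \approx 7.1667$)
$w{\left(T,L \right)} = 4 + L$ ($w{\left(T,L \right)} = L + 4 = 4 + L$)
$x{\left(C,B \right)} = \sqrt{B^{2} + C^{2}}$
$b x{\left(2,7 \right)} w{\left(5,0 \right)} = \frac{43 \sqrt{7^{2} + 2^{2}}}{6} \left(4 + 0\right) = \frac{43 \sqrt{49 + 4}}{6} \cdot 4 = \frac{43 \sqrt{53}}{6} \cdot 4 = \frac{86 \sqrt{53}}{3}$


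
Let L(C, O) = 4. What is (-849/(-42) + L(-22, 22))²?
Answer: 114921/196 ≈ 586.33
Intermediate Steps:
(-849/(-42) + L(-22, 22))² = (-849/(-42) + 4)² = (-849*(-1/42) + 4)² = (283/14 + 4)² = (339/14)² = 114921/196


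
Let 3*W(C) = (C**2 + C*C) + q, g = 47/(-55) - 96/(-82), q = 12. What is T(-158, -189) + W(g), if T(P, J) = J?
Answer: -2821172137/15255075 ≈ -184.93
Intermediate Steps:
g = 713/2255 (g = 47*(-1/55) - 96*(-1/82) = -47/55 + 48/41 = 713/2255 ≈ 0.31619)
W(C) = 4 + 2*C**2/3 (W(C) = ((C**2 + C*C) + 12)/3 = ((C**2 + C**2) + 12)/3 = (2*C**2 + 12)/3 = (12 + 2*C**2)/3 = 4 + 2*C**2/3)
T(-158, -189) + W(g) = -189 + (4 + 2*(713/2255)**2/3) = -189 + (4 + (2/3)*(508369/5085025)) = -189 + (4 + 1016738/15255075) = -189 + 62037038/15255075 = -2821172137/15255075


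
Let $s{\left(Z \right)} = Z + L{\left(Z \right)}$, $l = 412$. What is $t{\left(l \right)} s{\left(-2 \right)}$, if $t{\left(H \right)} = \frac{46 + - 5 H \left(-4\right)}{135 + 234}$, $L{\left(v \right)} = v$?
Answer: $- \frac{11048}{123} \approx -89.821$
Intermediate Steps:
$t{\left(H \right)} = \frac{46}{369} + \frac{20 H}{369}$ ($t{\left(H \right)} = \frac{46 + 20 H}{369} = \left(46 + 20 H\right) \frac{1}{369} = \frac{46}{369} + \frac{20 H}{369}$)
$s{\left(Z \right)} = 2 Z$ ($s{\left(Z \right)} = Z + Z = 2 Z$)
$t{\left(l \right)} s{\left(-2 \right)} = \left(\frac{46}{369} + \frac{20}{369} \cdot 412\right) 2 \left(-2\right) = \left(\frac{46}{369} + \frac{8240}{369}\right) \left(-4\right) = \frac{2762}{123} \left(-4\right) = - \frac{11048}{123}$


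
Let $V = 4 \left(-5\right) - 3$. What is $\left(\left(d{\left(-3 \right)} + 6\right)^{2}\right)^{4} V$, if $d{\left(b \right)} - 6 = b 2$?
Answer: $-38631168$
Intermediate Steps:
$d{\left(b \right)} = 6 + 2 b$ ($d{\left(b \right)} = 6 + b 2 = 6 + 2 b$)
$V = -23$ ($V = -20 - 3 = -23$)
$\left(\left(d{\left(-3 \right)} + 6\right)^{2}\right)^{4} V = \left(\left(\left(6 + 2 \left(-3\right)\right) + 6\right)^{2}\right)^{4} \left(-23\right) = \left(\left(\left(6 - 6\right) + 6\right)^{2}\right)^{4} \left(-23\right) = \left(\left(0 + 6\right)^{2}\right)^{4} \left(-23\right) = \left(6^{2}\right)^{4} \left(-23\right) = 36^{4} \left(-23\right) = 1679616 \left(-23\right) = -38631168$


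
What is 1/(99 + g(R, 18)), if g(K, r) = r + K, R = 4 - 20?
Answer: 1/101 ≈ 0.0099010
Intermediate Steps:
R = -16
g(K, r) = K + r
1/(99 + g(R, 18)) = 1/(99 + (-16 + 18)) = 1/(99 + 2) = 1/101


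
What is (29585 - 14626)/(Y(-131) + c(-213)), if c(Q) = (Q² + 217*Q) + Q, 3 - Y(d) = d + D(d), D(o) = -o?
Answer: -14959/1062 ≈ -14.086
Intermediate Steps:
Y(d) = 3 (Y(d) = 3 - (d - d) = 3 - 1*0 = 3 + 0 = 3)
c(Q) = Q² + 218*Q
(29585 - 14626)/(Y(-131) + c(-213)) = (29585 - 14626)/(3 - 213*(218 - 213)) = 14959/(3 - 213*5) = 14959/(3 - 1065) = 14959/(-1062) = 14959*(-1/1062) = -14959/1062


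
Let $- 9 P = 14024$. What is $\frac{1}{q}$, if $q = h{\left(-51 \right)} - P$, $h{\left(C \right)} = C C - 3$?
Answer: $\frac{9}{37406} \approx 0.0002406$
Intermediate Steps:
$P = - \frac{14024}{9}$ ($P = \left(- \frac{1}{9}\right) 14024 = - \frac{14024}{9} \approx -1558.2$)
$h{\left(C \right)} = -3 + C^{2}$ ($h{\left(C \right)} = C^{2} - 3 = -3 + C^{2}$)
$q = \frac{37406}{9}$ ($q = \left(-3 + \left(-51\right)^{2}\right) - - \frac{14024}{9} = \left(-3 + 2601\right) + \frac{14024}{9} = 2598 + \frac{14024}{9} = \frac{37406}{9} \approx 4156.2$)
$\frac{1}{q} = \frac{1}{\frac{37406}{9}} = \frac{9}{37406}$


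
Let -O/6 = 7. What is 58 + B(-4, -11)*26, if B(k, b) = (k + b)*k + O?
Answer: 526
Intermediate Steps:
O = -42 (O = -6*7 = -42)
B(k, b) = -42 + k*(b + k) (B(k, b) = (k + b)*k - 42 = (b + k)*k - 42 = k*(b + k) - 42 = -42 + k*(b + k))
58 + B(-4, -11)*26 = 58 + (-42 + (-4)² - 11*(-4))*26 = 58 + (-42 + 16 + 44)*26 = 58 + 18*26 = 58 + 468 = 526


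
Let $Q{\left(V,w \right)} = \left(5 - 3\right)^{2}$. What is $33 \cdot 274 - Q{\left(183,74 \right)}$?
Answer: $9038$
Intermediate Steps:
$Q{\left(V,w \right)} = 4$ ($Q{\left(V,w \right)} = 2^{2} = 4$)
$33 \cdot 274 - Q{\left(183,74 \right)} = 33 \cdot 274 - 4 = 9042 - 4 = 9038$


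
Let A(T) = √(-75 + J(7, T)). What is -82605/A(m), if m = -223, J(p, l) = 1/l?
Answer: 82605*I*√3729898/16726 ≈ 9538.1*I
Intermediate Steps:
A(T) = √(-75 + 1/T)
-82605/A(m) = -82605/√(-75 + 1/(-223)) = -82605/√(-75 - 1/223) = -82605*(-I*√3729898/16726) = -(-82605)*I*√3729898/16726 = 82605*I*√3729898/16726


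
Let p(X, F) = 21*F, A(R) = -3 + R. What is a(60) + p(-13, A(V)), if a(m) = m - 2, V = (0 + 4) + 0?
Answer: 79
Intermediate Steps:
V = 4 (V = 4 + 0 = 4)
a(m) = -2 + m
a(60) + p(-13, A(V)) = (-2 + 60) + 21*(-3 + 4) = 58 + 21*1 = 58 + 21 = 79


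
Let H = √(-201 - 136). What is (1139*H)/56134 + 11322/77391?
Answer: 1258/8599 + 67*I*√337/3302 ≈ 0.1463 + 0.37249*I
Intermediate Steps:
H = I*√337 (H = √(-337) = I*√337 ≈ 18.358*I)
(1139*H)/56134 + 11322/77391 = (1139*(I*√337))/56134 + 11322/77391 = (1139*I*√337)*(1/56134) + 11322*(1/77391) = 67*I*√337/3302 + 1258/8599 = 1258/8599 + 67*I*√337/3302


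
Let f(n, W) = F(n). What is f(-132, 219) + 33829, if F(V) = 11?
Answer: 33840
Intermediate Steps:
f(n, W) = 11
f(-132, 219) + 33829 = 11 + 33829 = 33840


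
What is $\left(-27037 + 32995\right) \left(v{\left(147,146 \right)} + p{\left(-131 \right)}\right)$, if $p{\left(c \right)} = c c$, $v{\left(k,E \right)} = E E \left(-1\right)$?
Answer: $-24755490$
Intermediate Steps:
$v{\left(k,E \right)} = - E^{2}$ ($v{\left(k,E \right)} = E^{2} \left(-1\right) = - E^{2}$)
$p{\left(c \right)} = c^{2}$
$\left(-27037 + 32995\right) \left(v{\left(147,146 \right)} + p{\left(-131 \right)}\right) = \left(-27037 + 32995\right) \left(- 146^{2} + \left(-131\right)^{2}\right) = 5958 \left(\left(-1\right) 21316 + 17161\right) = 5958 \left(-21316 + 17161\right) = 5958 \left(-4155\right) = -24755490$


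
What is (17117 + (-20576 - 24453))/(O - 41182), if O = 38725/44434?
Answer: 413413936/609947421 ≈ 0.67779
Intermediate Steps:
O = 38725/44434 (O = 38725*(1/44434) = 38725/44434 ≈ 0.87152)
(17117 + (-20576 - 24453))/(O - 41182) = (17117 + (-20576 - 24453))/(38725/44434 - 41182) = (17117 - 45029)/(-1829842263/44434) = -27912*(-44434/1829842263) = 413413936/609947421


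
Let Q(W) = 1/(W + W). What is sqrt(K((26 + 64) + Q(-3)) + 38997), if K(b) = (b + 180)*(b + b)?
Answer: sqrt(3149174)/6 ≈ 295.77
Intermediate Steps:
Q(W) = 1/(2*W)
K(b) = 2*b*(180 + b) (K(b) = (180 + b)*(2*b) = 2*b*(180 + b))
sqrt(K((26 + 64) + Q(-3)) + 38997) = sqrt(2*((26 + 64) + (1/2)/(-3))*(180 + ((26 + 64) + (1/2)/(-3))) + 38997) = sqrt(2*(90 + (1/2)*(-1/3))*(180 + (90 + (1/2)*(-1/3))) + 38997) = sqrt(2*(90 - 1/6)*(180 + (90 - 1/6)) + 38997) = sqrt(2*(539/6)*(180 + 539/6) + 38997) = sqrt(2*(539/6)*(1619/6) + 38997) = sqrt(872641/18 + 38997) = sqrt(1574587/18) = sqrt(3149174)/6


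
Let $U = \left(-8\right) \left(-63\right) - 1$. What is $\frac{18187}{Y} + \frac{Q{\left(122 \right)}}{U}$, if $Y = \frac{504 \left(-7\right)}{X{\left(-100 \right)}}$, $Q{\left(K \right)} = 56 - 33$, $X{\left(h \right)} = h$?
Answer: $\frac{228721811}{443646} \approx 515.55$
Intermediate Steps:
$Q{\left(K \right)} = 23$ ($Q{\left(K \right)} = 56 - 33 = 23$)
$U = 503$ ($U = 504 - 1 = 503$)
$Y = \frac{882}{25}$ ($Y = \frac{504 \left(-7\right)}{-100} = \left(-3528\right) \left(- \frac{1}{100}\right) = \frac{882}{25} \approx 35.28$)
$\frac{18187}{Y} + \frac{Q{\left(122 \right)}}{U} = \frac{18187}{\frac{882}{25}} + \frac{23}{503} = 18187 \cdot \frac{25}{882} + 23 \cdot \frac{1}{503} = \frac{454675}{882} + \frac{23}{503} = \frac{228721811}{443646}$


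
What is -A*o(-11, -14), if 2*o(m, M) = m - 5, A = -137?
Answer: -1096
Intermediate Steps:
o(m, M) = -5/2 + m/2 (o(m, M) = (m - 5)/2 = (-5 + m)/2 = -5/2 + m/2)
-A*o(-11, -14) = -(-137)*(-5/2 + (½)*(-11)) = -(-137)*(-5/2 - 11/2) = -(-137)*(-8) = -1*1096 = -1096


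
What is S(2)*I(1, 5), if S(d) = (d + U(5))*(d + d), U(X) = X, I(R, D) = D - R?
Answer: 112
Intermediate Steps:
S(d) = 2*d*(5 + d) (S(d) = (d + 5)*(d + d) = (5 + d)*(2*d) = 2*d*(5 + d))
S(2)*I(1, 5) = (2*2*(5 + 2))*(5 - 1*1) = (2*2*7)*(5 - 1) = 28*4 = 112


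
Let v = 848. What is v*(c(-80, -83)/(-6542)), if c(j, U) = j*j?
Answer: -2713600/3271 ≈ -829.59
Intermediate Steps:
c(j, U) = j²
v*(c(-80, -83)/(-6542)) = 848*((-80)²/(-6542)) = 848*(6400*(-1/6542)) = 848*(-3200/3271) = -2713600/3271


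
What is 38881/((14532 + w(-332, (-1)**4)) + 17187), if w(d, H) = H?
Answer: 38881/31720 ≈ 1.2258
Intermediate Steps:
38881/((14532 + w(-332, (-1)**4)) + 17187) = 38881/((14532 + (-1)**4) + 17187) = 38881/((14532 + 1) + 17187) = 38881/(14533 + 17187) = 38881/31720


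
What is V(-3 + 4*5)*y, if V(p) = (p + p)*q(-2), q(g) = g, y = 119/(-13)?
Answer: 8092/13 ≈ 622.46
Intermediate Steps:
y = -119/13 (y = 119*(-1/13) = -119/13 ≈ -9.1538)
V(p) = -4*p (V(p) = (p + p)*(-2) = (2*p)*(-2) = -4*p)
V(-3 + 4*5)*y = -4*(-3 + 4*5)*(-119/13) = -4*(-3 + 20)*(-119/13) = -4*17*(-119/13) = -68*(-119/13) = 8092/13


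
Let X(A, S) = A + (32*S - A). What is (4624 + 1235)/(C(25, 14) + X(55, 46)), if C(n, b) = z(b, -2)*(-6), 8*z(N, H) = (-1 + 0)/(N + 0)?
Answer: 328104/82435 ≈ 3.9802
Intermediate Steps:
z(N, H) = -1/(8*N) (z(N, H) = ((-1 + 0)/(N + 0))/8 = (-1/N)/8 = -1/(8*N))
C(n, b) = 3/(4*b) (C(n, b) = -1/(8*b)*(-6) = 3/(4*b))
X(A, S) = 32*S (X(A, S) = A + (-A + 32*S) = 32*S)
(4624 + 1235)/(C(25, 14) + X(55, 46)) = (4624 + 1235)/((3/4)/14 + 32*46) = 5859/((3/4)*(1/14) + 1472) = 5859/(3/56 + 1472) = 5859/(82435/56) = 5859*(56/82435) = 328104/82435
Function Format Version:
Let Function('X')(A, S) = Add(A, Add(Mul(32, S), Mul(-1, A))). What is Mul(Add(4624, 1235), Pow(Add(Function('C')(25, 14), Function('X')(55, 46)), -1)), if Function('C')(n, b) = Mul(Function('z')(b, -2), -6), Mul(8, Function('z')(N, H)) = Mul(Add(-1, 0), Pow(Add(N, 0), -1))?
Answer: Rational(328104, 82435) ≈ 3.9802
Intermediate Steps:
Function('z')(N, H) = Mul(Rational(-1, 8), Pow(N, -1)) (Function('z')(N, H) = Mul(Rational(1, 8), Mul(Add(-1, 0), Pow(Add(N, 0), -1))) = Mul(Rational(1, 8), Mul(-1, Pow(N, -1))) = Mul(Rational(-1, 8), Pow(N, -1)))
Function('C')(n, b) = Mul(Rational(3, 4), Pow(b, -1)) (Function('C')(n, b) = Mul(Mul(Rational(-1, 8), Pow(b, -1)), -6) = Mul(Rational(3, 4), Pow(b, -1)))
Function('X')(A, S) = Mul(32, S) (Function('X')(A, S) = Add(A, Add(Mul(-1, A), Mul(32, S))) = Mul(32, S))
Mul(Add(4624, 1235), Pow(Add(Function('C')(25, 14), Function('X')(55, 46)), -1)) = Mul(Add(4624, 1235), Pow(Add(Mul(Rational(3, 4), Pow(14, -1)), Mul(32, 46)), -1)) = Mul(5859, Pow(Add(Mul(Rational(3, 4), Rational(1, 14)), 1472), -1)) = Mul(5859, Pow(Add(Rational(3, 56), 1472), -1)) = Mul(5859, Pow(Rational(82435, 56), -1)) = Mul(5859, Rational(56, 82435)) = Rational(328104, 82435)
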